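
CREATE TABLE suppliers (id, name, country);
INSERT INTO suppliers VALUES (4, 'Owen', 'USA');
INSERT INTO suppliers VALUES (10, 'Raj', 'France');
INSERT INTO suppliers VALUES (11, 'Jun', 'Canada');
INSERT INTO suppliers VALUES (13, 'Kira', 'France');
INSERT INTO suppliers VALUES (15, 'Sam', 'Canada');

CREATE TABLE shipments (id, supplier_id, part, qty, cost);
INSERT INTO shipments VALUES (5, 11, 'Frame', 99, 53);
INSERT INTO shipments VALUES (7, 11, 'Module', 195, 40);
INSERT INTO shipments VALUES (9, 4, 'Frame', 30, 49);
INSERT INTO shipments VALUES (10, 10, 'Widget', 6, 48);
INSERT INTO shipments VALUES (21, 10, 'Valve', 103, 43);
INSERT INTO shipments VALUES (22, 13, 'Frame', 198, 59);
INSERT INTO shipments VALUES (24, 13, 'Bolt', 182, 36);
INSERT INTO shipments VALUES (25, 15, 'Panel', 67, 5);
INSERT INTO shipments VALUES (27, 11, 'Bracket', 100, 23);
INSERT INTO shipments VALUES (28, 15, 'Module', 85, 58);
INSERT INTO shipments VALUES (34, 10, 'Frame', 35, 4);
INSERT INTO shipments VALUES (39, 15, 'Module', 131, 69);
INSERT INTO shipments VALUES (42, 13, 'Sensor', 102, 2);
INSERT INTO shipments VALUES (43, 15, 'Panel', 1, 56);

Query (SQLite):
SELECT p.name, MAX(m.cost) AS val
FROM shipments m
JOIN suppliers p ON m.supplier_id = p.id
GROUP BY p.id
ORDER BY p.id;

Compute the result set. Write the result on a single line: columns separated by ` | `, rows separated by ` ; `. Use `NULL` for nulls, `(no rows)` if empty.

Owen | 49 ; Raj | 48 ; Jun | 53 ; Kira | 59 ; Sam | 69

Join each shipments row to its suppliers via supplier_id.
Group joined rows by suppliers.id; compute MAX(m.cost) per group.
  4: ids {9} → MAX(m.cost)=49
  10: ids {10, 21, 34} → MAX(m.cost)=48
  11: ids {5, 7, 27} → MAX(m.cost)=53
  13: ids {22, 24, 42} → MAX(m.cost)=59
  15: ids {25, 28, 39, 43} → MAX(m.cost)=69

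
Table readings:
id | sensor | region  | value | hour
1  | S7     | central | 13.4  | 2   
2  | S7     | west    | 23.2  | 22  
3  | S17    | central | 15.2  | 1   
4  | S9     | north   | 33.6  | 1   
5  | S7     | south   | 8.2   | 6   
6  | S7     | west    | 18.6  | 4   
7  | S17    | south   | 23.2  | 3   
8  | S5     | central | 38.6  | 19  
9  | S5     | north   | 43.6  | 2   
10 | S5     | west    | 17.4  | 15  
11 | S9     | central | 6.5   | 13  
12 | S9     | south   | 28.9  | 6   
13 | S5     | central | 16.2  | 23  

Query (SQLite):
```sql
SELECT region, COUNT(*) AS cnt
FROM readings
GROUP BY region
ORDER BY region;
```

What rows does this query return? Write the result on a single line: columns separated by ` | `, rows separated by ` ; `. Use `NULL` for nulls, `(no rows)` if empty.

central | 5 ; north | 2 ; south | 3 ; west | 3

Partition readings by region; compute COUNT(*) within each group.
  central: ids {1, 3, 8, 11, 13} → COUNT(*)=5
  north: ids {4, 9} → COUNT(*)=2
  south: ids {5, 7, 12} → COUNT(*)=3
  west: ids {2, 6, 10} → COUNT(*)=3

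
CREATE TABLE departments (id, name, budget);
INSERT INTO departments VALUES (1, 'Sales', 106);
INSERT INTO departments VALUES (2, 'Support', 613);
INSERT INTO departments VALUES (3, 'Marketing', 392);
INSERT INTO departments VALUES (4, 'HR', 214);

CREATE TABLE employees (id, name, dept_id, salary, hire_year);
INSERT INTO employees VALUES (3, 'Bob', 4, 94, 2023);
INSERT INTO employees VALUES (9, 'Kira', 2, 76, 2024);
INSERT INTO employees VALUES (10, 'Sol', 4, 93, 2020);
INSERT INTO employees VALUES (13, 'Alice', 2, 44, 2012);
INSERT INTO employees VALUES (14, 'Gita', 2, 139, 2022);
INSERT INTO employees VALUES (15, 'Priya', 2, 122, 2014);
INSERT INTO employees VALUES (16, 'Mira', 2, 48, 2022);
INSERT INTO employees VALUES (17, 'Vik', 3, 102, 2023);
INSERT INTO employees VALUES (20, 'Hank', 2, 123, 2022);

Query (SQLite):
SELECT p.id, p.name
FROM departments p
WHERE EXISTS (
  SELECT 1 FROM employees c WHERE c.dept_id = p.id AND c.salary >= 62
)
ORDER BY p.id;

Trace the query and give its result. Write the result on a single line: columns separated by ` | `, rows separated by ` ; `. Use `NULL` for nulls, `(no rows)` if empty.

2 | Support ; 3 | Marketing ; 4 | HR

For each departments row, check whether any employees with matching dept_id has salary >= 62.
Keep rows where that is true.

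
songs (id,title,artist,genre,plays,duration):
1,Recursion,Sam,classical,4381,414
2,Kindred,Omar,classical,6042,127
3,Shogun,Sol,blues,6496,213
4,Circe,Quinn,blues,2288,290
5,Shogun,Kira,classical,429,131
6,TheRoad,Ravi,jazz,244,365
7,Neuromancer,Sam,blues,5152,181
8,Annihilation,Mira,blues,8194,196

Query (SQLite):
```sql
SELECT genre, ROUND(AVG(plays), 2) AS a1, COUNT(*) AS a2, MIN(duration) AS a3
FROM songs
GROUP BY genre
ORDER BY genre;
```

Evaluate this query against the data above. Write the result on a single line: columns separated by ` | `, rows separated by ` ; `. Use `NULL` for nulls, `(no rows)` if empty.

Group songs by genre.
Per group compute: ROUND(AVG(plays), 2), COUNT(*), MIN(duration).
  blues: ids {3, 4, 7, 8} → ROUND(AVG(plays), 2)=5532.5, COUNT(*)=4, MIN(duration)=181
  classical: ids {1, 2, 5} → ROUND(AVG(plays), 2)=3617.33, COUNT(*)=3, MIN(duration)=127
  jazz: ids {6} → ROUND(AVG(plays), 2)=244, COUNT(*)=1, MIN(duration)=365

blues | 5532.5 | 4 | 181 ; classical | 3617.33 | 3 | 127 ; jazz | 244 | 1 | 365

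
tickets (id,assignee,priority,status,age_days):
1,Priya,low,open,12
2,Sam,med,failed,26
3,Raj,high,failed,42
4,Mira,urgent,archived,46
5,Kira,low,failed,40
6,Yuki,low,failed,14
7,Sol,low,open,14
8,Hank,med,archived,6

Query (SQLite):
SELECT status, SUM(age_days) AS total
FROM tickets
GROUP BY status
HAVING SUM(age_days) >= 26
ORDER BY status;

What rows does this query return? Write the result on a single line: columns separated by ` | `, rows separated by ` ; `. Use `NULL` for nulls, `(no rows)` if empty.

archived | 52 ; failed | 122 ; open | 26

Partition tickets by status; compute SUM(age_days) within each group.
HAVING: keep groups where SUM(age_days) >= 26.
  archived: ids {4, 8} → SUM(age_days)=52
  failed: ids {2, 3, 5, 6} → SUM(age_days)=122
  open: ids {1, 7} → SUM(age_days)=26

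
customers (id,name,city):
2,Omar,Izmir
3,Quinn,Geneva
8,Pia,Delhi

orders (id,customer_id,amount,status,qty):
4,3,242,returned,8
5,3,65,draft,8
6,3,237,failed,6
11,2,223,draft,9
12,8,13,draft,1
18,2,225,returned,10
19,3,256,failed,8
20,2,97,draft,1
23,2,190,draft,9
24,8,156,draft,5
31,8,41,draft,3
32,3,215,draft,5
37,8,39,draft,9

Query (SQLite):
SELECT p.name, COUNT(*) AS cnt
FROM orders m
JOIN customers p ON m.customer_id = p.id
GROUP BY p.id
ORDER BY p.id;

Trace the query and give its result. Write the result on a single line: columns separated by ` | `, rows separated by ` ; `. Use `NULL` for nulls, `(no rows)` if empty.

Omar | 4 ; Quinn | 5 ; Pia | 4

Join each orders row to its customers via customer_id.
Group joined rows by customers.id; compute COUNT(*) per group.
  2: ids {11, 18, 20, 23} → COUNT(*)=4
  3: ids {4, 5, 6, 19, 32} → COUNT(*)=5
  8: ids {12, 24, 31, 37} → COUNT(*)=4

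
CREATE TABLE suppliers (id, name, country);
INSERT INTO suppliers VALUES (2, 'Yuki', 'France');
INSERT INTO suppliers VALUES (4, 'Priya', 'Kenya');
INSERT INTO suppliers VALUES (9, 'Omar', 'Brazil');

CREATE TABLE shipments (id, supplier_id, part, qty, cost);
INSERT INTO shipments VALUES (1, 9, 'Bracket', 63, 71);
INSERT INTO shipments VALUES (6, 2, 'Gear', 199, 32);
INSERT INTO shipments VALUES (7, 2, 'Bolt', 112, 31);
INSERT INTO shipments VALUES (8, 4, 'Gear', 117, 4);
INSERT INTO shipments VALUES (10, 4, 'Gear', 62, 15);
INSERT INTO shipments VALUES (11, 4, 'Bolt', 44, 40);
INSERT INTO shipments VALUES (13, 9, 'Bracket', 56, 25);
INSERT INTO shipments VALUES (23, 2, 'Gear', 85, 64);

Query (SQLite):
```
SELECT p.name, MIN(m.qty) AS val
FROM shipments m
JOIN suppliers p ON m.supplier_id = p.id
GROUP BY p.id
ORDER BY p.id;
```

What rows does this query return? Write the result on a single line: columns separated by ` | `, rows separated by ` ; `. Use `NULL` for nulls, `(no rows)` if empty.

Join each shipments row to its suppliers via supplier_id.
Group joined rows by suppliers.id; compute MIN(m.qty) per group.
  2: ids {6, 7, 23} → MIN(m.qty)=85
  4: ids {8, 10, 11} → MIN(m.qty)=44
  9: ids {1, 13} → MIN(m.qty)=56

Yuki | 85 ; Priya | 44 ; Omar | 56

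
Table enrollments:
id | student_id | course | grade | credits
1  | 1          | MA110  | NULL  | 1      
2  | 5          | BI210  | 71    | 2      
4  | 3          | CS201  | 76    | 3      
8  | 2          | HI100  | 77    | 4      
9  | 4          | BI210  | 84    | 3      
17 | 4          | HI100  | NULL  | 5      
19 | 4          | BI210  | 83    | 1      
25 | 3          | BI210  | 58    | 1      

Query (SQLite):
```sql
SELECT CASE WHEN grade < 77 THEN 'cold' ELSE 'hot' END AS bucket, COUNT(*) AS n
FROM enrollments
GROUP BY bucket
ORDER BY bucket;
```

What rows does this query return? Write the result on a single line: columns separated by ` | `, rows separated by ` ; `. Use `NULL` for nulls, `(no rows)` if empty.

cold | 3 ; hot | 5

Bucket rows by grade < 77 → 'cold' else 'hot'; count each bucket.
NULL < 77 is unknown, so NULL grade falls into ELSE → 'hot'.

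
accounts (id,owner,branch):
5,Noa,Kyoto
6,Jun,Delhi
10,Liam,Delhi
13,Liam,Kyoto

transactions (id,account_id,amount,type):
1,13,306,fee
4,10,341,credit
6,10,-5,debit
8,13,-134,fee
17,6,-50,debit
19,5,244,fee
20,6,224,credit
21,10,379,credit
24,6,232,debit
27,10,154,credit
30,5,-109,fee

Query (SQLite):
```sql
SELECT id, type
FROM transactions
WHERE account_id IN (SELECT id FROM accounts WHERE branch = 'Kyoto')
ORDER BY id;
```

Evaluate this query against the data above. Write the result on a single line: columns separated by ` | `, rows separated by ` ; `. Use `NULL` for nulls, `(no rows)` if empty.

Inner query: accounts.id where branch = 'Kyoto'.
Outer: keep transactions rows whose account_id is in that set.
Inner query → {5, 13}

1 | fee ; 8 | fee ; 19 | fee ; 30 | fee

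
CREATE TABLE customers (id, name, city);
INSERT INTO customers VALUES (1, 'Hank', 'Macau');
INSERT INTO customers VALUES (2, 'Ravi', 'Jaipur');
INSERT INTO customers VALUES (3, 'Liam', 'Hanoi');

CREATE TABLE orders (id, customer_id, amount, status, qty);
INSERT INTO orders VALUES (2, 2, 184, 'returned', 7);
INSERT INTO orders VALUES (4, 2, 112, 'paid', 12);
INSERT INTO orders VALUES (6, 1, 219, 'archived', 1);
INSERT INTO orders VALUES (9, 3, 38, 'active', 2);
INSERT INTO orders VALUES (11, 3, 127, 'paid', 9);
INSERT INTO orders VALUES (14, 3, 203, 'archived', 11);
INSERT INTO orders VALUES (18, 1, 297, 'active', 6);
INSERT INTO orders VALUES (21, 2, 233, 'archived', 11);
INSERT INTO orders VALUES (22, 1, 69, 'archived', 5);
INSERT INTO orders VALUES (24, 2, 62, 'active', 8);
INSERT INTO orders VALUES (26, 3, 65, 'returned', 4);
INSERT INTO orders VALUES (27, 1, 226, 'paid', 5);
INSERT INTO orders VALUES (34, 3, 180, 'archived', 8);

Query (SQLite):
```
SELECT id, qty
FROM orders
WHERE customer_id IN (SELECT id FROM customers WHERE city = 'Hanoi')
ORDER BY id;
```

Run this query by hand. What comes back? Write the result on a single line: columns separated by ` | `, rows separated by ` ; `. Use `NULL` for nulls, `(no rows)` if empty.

Inner query: customers.id where city = 'Hanoi'.
Outer: keep orders rows whose customer_id is in that set.
Inner query → {3}

9 | 2 ; 11 | 9 ; 14 | 11 ; 26 | 4 ; 34 | 8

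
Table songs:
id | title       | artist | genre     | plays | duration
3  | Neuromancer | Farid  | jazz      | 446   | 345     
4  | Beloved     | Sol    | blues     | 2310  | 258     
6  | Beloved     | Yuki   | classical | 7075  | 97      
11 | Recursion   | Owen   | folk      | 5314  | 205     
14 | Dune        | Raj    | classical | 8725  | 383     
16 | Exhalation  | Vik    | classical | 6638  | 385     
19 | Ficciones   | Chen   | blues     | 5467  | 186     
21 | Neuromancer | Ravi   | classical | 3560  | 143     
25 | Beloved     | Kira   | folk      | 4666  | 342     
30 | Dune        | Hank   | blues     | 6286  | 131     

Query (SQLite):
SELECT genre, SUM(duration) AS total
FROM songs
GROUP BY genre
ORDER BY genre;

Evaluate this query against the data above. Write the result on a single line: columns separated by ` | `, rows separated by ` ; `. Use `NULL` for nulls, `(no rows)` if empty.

blues | 575 ; classical | 1008 ; folk | 547 ; jazz | 345

Partition songs by genre; compute SUM(duration) within each group.
  blues: ids {4, 19, 30} → SUM(duration)=575
  classical: ids {6, 14, 16, 21} → SUM(duration)=1008
  folk: ids {11, 25} → SUM(duration)=547
  jazz: ids {3} → SUM(duration)=345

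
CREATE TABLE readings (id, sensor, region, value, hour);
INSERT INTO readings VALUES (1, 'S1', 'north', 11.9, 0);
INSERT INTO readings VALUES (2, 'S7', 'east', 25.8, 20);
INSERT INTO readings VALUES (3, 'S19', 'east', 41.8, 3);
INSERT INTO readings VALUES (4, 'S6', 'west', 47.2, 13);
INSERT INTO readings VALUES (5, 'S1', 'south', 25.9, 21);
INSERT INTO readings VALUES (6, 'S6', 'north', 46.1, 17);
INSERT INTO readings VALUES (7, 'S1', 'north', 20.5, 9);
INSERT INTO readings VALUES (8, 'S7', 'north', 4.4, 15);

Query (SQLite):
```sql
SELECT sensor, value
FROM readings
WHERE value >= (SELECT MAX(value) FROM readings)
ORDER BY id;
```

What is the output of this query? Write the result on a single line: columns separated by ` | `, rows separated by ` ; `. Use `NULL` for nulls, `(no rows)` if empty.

S6 | 47.2

Scalar subquery: MAX(value) over all readings rows = 47.2.
Keep rows where value >= that value.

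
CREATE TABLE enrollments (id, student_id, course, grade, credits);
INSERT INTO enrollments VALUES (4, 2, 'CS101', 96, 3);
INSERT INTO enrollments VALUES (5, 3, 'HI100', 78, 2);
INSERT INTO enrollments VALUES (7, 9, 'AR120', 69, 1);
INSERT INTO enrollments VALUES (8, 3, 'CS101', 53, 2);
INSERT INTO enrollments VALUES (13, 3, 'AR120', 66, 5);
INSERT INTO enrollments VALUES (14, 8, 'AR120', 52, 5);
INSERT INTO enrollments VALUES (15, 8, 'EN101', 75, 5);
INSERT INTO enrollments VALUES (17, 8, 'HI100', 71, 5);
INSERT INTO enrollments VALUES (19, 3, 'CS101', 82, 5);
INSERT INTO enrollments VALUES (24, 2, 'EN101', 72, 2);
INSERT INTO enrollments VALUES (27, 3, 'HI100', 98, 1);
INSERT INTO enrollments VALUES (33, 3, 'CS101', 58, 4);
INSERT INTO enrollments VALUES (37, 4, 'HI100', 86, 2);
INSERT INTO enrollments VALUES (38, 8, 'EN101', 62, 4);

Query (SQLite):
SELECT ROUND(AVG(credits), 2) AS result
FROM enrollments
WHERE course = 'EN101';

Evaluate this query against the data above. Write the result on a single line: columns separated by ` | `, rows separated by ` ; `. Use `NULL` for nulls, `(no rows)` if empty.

3.67

Rows where course='EN101' → credits values: [5, 2, 4].
AVG = 11 / 3 (rounded to 2 dp).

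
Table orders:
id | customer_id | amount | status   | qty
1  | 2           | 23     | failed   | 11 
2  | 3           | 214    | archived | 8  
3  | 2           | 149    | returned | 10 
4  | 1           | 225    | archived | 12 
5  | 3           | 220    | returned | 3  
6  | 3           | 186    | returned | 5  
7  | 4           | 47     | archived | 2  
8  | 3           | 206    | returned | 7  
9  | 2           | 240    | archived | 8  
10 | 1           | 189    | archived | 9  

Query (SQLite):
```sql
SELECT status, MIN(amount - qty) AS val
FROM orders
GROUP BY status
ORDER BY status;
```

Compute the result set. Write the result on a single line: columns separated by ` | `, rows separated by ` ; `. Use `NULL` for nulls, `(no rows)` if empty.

archived | 45 ; failed | 12 ; returned | 139

For each row compute amount - qty.
Group by status; take MIN of the expression per group.
  archived: ids {2, 4, 7, 9, 10} → MIN(amount - qty)=45
  failed: ids {1} → MIN(amount - qty)=12
  returned: ids {3, 5, 6, 8} → MIN(amount - qty)=139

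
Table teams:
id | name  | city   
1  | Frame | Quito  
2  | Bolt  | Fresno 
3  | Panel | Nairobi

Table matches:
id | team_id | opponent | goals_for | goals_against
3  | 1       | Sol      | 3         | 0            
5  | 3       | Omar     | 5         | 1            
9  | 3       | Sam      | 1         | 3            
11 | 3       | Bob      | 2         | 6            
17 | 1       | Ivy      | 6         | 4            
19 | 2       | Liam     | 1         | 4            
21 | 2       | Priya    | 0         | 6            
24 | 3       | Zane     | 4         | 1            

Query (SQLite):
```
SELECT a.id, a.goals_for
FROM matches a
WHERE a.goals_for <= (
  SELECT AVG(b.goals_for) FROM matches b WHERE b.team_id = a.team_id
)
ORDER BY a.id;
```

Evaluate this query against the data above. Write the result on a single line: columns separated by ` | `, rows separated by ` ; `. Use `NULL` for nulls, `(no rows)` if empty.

3 | 3 ; 9 | 1 ; 11 | 2 ; 21 | 0

For each matches row a, compute AVG(goals_for) over rows sharing a.team_id.
Keep row a if a.goals_for <= that per-group AVG.
  team_id=1: AVG(goals_for) = 4.5
  team_id=2: AVG(goals_for) = 0.5
  team_id=3: AVG(goals_for) = 3.0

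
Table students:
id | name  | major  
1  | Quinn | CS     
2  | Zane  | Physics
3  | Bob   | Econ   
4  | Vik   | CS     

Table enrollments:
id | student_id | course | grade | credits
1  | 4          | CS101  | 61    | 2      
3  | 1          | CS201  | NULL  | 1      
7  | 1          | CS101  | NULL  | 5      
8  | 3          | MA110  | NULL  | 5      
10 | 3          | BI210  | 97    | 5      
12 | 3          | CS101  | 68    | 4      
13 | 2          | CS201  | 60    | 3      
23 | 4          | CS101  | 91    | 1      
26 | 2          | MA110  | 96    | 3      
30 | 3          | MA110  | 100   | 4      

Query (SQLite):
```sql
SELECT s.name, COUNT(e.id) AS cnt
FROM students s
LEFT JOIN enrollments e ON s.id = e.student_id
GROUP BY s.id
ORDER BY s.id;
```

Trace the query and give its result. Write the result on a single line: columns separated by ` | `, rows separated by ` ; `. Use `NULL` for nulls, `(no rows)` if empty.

LEFT JOIN keeps every students row; unmatched ones get NULL for enrollments columns.
Group by students.id and compute COUNT(e.id). COUNT(col) of an all-NULL group is 0.
  1: ids {3, 7} → COUNT(e.id)=2
  2: ids {13, 26} → COUNT(e.id)=2
  3: ids {8, 10, 12, 30} → COUNT(e.id)=4
  4: ids {1, 23} → COUNT(e.id)=2

Quinn | 2 ; Zane | 2 ; Bob | 4 ; Vik | 2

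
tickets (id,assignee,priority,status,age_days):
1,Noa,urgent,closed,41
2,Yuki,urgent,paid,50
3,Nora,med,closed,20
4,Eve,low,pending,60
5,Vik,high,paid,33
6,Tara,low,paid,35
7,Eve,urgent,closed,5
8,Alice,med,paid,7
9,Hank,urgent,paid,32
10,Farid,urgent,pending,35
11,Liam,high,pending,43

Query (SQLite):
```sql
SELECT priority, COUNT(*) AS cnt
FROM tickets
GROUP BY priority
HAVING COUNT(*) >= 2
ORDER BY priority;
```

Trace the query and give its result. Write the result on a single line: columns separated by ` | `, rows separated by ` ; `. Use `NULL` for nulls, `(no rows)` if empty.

high | 2 ; low | 2 ; med | 2 ; urgent | 5

Partition tickets by priority; compute COUNT(*) within each group.
HAVING: keep groups with count ≥ 2.
  high: ids {5, 11} → COUNT(*)=2
  low: ids {4, 6} → COUNT(*)=2
  med: ids {3, 8} → COUNT(*)=2
  urgent: ids {1, 2, 7, 9, 10} → COUNT(*)=5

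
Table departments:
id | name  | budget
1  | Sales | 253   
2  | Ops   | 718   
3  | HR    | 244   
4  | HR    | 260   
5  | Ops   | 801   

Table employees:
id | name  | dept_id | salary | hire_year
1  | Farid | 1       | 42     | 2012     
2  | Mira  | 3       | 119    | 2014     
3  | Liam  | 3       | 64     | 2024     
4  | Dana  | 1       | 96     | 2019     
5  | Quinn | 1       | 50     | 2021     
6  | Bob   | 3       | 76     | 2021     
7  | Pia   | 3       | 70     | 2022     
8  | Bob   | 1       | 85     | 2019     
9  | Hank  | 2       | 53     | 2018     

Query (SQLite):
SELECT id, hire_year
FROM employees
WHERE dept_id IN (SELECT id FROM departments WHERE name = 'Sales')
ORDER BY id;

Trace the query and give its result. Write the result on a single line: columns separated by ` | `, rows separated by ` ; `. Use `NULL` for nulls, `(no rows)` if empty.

Inner query: departments.id where name = 'Sales'.
Outer: keep employees rows whose dept_id is in that set.
Inner query → {1}

1 | 2012 ; 4 | 2019 ; 5 | 2021 ; 8 | 2019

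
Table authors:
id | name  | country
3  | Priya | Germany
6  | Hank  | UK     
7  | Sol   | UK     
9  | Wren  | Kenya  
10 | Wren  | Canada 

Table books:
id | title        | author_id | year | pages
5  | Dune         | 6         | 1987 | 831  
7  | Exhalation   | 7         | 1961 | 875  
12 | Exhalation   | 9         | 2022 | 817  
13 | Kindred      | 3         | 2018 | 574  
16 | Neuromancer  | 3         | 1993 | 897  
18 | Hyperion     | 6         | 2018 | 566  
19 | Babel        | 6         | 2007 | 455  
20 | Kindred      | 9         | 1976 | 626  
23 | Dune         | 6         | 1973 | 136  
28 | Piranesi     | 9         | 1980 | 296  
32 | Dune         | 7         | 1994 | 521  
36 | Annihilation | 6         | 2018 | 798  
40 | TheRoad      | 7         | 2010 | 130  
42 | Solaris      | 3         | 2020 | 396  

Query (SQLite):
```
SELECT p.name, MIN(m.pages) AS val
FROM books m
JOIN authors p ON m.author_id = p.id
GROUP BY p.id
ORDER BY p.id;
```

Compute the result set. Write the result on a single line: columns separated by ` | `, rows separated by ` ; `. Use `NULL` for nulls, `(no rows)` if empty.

Priya | 396 ; Hank | 136 ; Sol | 130 ; Wren | 296

Join each books row to its authors via author_id.
Group joined rows by authors.id; compute MIN(m.pages) per group.
  3: ids {13, 16, 42} → MIN(m.pages)=396
  6: ids {5, 18, 19, 23, 36} → MIN(m.pages)=136
  7: ids {7, 32, 40} → MIN(m.pages)=130
  9: ids {12, 20, 28} → MIN(m.pages)=296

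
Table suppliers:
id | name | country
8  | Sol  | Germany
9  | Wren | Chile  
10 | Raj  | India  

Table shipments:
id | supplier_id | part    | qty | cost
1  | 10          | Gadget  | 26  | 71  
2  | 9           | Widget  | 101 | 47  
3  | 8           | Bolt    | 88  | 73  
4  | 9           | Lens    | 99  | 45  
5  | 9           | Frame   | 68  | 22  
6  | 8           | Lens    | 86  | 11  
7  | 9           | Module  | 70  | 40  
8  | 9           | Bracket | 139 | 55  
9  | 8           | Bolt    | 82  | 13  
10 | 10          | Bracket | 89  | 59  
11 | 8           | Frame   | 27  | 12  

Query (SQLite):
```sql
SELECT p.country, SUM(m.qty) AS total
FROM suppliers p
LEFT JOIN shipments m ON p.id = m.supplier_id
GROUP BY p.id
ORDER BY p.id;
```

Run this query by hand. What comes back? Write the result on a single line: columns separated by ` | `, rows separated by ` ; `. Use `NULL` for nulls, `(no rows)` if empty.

Germany | 283 ; Chile | 477 ; India | 115

LEFT JOIN keeps every suppliers row; unmatched ones get NULL for shipments columns.
Group by suppliers.id and compute SUM(m.qty). SUM over an all-NULL group is NULL.
  8: ids {3, 6, 9, 11} → SUM(m.qty)=283
  9: ids {2, 4, 5, 7, 8} → SUM(m.qty)=477
  10: ids {1, 10} → SUM(m.qty)=115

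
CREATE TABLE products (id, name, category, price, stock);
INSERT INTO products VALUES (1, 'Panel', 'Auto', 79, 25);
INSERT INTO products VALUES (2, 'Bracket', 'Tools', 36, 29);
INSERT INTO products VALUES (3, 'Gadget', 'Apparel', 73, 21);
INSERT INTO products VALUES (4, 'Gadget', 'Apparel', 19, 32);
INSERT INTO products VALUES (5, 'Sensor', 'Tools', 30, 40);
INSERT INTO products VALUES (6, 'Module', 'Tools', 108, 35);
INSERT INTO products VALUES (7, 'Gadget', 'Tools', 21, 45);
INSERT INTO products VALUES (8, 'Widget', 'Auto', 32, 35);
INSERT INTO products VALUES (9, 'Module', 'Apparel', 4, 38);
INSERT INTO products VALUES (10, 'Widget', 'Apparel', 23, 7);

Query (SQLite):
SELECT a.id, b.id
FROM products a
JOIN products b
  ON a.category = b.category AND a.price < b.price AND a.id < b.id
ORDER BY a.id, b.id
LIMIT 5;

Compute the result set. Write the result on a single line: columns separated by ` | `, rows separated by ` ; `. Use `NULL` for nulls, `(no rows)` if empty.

2 | 6 ; 4 | 10 ; 5 | 6 ; 9 | 10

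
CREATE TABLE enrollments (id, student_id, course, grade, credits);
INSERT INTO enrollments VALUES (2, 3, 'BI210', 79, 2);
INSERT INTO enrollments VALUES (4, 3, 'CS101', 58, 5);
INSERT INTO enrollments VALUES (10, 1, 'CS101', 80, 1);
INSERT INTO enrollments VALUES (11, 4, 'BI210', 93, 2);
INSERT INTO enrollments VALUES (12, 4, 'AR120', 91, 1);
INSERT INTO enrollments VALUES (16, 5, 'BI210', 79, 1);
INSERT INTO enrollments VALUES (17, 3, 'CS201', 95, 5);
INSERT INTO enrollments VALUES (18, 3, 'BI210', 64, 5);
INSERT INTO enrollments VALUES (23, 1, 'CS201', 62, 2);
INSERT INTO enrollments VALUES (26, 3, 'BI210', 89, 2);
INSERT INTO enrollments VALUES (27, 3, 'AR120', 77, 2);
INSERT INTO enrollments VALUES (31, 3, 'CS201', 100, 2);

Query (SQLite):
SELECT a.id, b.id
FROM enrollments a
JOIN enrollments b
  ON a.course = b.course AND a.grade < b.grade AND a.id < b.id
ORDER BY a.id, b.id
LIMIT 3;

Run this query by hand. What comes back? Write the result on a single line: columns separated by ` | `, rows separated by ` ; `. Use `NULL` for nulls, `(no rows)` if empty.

2 | 11 ; 2 | 26 ; 4 | 10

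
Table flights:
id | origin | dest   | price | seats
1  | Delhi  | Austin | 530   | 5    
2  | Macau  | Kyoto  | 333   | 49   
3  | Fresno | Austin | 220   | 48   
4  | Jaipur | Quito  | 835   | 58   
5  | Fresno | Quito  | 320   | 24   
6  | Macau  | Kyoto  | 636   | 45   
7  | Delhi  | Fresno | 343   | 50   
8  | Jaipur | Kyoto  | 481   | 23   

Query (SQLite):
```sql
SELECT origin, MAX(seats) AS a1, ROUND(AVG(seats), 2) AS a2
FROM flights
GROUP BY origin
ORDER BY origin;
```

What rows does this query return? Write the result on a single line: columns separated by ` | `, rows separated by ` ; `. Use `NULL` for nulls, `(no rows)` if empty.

Group flights by origin.
Per group compute: MAX(seats), ROUND(AVG(seats), 2).
  Delhi: ids {1, 7} → MAX(seats)=50, ROUND(AVG(seats), 2)=27.5
  Fresno: ids {3, 5} → MAX(seats)=48, ROUND(AVG(seats), 2)=36
  Jaipur: ids {4, 8} → MAX(seats)=58, ROUND(AVG(seats), 2)=40.5
  Macau: ids {2, 6} → MAX(seats)=49, ROUND(AVG(seats), 2)=47

Delhi | 50 | 27.5 ; Fresno | 48 | 36 ; Jaipur | 58 | 40.5 ; Macau | 49 | 47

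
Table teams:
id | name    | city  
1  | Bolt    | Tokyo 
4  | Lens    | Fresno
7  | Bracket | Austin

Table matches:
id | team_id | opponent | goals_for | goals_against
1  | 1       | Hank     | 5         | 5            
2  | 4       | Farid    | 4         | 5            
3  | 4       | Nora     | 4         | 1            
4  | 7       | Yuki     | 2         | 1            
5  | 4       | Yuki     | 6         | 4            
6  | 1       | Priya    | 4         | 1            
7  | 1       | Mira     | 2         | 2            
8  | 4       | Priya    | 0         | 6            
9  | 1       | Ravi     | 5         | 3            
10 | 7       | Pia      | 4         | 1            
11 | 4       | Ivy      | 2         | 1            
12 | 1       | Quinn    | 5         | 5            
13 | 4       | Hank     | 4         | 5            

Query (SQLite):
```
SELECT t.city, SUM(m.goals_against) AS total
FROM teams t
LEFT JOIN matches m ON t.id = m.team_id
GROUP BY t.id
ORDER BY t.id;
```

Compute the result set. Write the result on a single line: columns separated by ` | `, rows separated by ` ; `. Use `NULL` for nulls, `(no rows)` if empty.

Tokyo | 16 ; Fresno | 22 ; Austin | 2

LEFT JOIN keeps every teams row; unmatched ones get NULL for matches columns.
Group by teams.id and compute SUM(m.goals_against). SUM over an all-NULL group is NULL.
  1: ids {1, 6, 7, 9, 12} → SUM(m.goals_against)=16
  4: ids {2, 3, 5, 8, 11, 13} → SUM(m.goals_against)=22
  7: ids {4, 10} → SUM(m.goals_against)=2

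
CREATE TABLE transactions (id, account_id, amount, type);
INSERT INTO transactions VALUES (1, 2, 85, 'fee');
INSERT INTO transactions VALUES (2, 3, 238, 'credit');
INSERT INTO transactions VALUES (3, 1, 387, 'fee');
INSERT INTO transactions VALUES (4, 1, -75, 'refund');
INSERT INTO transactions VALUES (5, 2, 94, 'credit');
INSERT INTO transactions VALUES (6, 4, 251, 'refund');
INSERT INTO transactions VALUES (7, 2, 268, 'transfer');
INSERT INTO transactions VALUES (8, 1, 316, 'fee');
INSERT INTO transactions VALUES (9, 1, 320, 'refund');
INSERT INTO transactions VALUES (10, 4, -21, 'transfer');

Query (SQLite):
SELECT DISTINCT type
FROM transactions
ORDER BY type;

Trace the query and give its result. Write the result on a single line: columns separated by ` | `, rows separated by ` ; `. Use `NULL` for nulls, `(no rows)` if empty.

credit ; fee ; refund ; transfer

Collect distinct type values from transactions.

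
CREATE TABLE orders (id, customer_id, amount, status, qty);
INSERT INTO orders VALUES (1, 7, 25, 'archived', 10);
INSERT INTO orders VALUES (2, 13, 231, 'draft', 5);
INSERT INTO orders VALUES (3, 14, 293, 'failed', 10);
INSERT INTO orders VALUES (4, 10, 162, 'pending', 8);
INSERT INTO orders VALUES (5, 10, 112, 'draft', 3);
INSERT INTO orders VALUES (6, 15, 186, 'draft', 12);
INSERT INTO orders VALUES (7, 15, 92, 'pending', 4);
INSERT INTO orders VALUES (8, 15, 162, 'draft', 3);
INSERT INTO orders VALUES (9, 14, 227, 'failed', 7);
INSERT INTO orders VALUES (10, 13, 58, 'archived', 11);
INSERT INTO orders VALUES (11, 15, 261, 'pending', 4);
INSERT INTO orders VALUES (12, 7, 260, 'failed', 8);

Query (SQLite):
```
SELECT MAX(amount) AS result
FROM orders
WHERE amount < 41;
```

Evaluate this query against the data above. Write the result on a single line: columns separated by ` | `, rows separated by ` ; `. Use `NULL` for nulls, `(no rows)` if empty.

Rows where amount < 41 → amount values: [25].
MAX of non-NULL values = 25.

25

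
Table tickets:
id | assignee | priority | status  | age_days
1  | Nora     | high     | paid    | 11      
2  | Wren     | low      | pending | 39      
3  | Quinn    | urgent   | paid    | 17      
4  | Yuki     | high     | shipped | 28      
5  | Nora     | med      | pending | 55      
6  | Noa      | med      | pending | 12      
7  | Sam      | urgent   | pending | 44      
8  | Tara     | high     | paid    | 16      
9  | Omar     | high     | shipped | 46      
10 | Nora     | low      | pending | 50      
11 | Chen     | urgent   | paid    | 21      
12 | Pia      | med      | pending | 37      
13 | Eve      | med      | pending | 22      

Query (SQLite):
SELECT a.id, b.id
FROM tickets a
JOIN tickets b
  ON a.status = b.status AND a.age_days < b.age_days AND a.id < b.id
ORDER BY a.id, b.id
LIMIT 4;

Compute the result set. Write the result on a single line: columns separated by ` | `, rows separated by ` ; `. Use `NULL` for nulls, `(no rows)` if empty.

Pairs (a,b) with same status, a.age_days < b.age_days, a.id < b.id.
status groups: paid:{1,3,8,11} pending:{2,5,6,7,10,12,13} shipped:{4,9}
Ordered by (a.id, b.id); first 4.

1 | 3 ; 1 | 8 ; 1 | 11 ; 2 | 5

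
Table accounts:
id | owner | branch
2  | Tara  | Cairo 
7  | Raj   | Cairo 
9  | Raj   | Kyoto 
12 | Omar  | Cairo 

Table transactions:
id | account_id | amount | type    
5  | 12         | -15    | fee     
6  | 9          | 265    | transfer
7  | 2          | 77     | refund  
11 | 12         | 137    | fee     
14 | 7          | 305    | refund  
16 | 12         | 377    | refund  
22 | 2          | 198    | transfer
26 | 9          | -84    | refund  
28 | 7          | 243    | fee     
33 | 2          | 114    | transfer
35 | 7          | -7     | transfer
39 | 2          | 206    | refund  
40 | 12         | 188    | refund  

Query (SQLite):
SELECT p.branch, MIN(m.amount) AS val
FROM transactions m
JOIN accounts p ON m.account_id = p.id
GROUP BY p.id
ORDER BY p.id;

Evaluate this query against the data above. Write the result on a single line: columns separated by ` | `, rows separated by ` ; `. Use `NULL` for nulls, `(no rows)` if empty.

Join each transactions row to its accounts via account_id.
Group joined rows by accounts.id; compute MIN(m.amount) per group.
  2: ids {7, 22, 33, 39} → MIN(m.amount)=77
  7: ids {14, 28, 35} → MIN(m.amount)=-7
  9: ids {6, 26} → MIN(m.amount)=-84
  12: ids {5, 11, 16, 40} → MIN(m.amount)=-15

Cairo | 77 ; Cairo | -7 ; Kyoto | -84 ; Cairo | -15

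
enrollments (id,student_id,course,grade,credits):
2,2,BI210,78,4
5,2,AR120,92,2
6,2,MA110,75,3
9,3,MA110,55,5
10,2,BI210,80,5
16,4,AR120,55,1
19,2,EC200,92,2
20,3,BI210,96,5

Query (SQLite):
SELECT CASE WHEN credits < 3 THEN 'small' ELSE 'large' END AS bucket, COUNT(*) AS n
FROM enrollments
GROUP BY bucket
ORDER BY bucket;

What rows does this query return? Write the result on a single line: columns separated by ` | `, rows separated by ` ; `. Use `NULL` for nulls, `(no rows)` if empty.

Bucket rows by credits < 3 → 'small' else 'large'; count each bucket.

large | 5 ; small | 3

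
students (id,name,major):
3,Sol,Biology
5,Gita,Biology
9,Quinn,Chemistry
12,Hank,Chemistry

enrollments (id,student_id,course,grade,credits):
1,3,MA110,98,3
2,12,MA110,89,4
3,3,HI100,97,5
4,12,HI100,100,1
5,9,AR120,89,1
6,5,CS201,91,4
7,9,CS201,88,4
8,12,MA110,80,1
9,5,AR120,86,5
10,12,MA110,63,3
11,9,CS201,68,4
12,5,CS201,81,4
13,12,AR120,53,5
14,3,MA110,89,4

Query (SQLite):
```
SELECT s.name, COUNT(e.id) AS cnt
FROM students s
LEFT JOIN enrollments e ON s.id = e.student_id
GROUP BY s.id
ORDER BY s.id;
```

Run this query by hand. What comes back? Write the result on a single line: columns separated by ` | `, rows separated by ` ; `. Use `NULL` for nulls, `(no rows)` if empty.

LEFT JOIN keeps every students row; unmatched ones get NULL for enrollments columns.
Group by students.id and compute COUNT(e.id). COUNT(col) of an all-NULL group is 0.
  3: ids {1, 3, 14} → COUNT(e.id)=3
  5: ids {6, 9, 12} → COUNT(e.id)=3
  9: ids {5, 7, 11} → COUNT(e.id)=3
  12: ids {2, 4, 8, 10, 13} → COUNT(e.id)=5

Sol | 3 ; Gita | 3 ; Quinn | 3 ; Hank | 5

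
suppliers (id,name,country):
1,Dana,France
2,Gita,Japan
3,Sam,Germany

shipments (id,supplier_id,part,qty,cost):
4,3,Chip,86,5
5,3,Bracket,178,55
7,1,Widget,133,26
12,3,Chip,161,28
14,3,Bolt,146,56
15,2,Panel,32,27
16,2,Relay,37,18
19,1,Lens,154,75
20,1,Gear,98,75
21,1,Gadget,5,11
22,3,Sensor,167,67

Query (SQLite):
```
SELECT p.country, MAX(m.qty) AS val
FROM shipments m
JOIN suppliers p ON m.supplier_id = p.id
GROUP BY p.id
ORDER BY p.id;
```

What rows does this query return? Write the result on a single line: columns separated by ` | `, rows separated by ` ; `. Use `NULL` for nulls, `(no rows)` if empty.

France | 154 ; Japan | 37 ; Germany | 178

Join each shipments row to its suppliers via supplier_id.
Group joined rows by suppliers.id; compute MAX(m.qty) per group.
  1: ids {7, 19, 20, 21} → MAX(m.qty)=154
  2: ids {15, 16} → MAX(m.qty)=37
  3: ids {4, 5, 12, 14, 22} → MAX(m.qty)=178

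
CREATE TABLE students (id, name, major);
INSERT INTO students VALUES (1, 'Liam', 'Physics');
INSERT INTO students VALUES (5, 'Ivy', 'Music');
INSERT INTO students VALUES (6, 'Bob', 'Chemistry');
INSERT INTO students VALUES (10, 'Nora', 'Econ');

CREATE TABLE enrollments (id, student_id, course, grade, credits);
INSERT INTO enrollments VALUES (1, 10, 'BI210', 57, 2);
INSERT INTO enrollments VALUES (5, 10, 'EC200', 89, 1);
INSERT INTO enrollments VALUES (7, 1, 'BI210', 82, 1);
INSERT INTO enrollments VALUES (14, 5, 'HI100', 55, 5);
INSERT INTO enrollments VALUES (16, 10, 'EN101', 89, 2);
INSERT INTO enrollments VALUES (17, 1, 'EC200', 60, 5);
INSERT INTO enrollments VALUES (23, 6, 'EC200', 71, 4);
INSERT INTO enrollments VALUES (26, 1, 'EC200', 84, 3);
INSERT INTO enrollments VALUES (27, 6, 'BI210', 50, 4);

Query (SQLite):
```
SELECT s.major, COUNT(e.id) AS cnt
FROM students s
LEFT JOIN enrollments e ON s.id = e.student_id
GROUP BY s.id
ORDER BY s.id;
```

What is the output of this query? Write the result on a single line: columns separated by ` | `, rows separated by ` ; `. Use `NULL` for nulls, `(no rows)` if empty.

LEFT JOIN keeps every students row; unmatched ones get NULL for enrollments columns.
Group by students.id and compute COUNT(e.id). COUNT(col) of an all-NULL group is 0.
  1: ids {7, 17, 26} → COUNT(e.id)=3
  5: ids {14} → COUNT(e.id)=1
  6: ids {23, 27} → COUNT(e.id)=2
  10: ids {1, 5, 16} → COUNT(e.id)=3

Physics | 3 ; Music | 1 ; Chemistry | 2 ; Econ | 3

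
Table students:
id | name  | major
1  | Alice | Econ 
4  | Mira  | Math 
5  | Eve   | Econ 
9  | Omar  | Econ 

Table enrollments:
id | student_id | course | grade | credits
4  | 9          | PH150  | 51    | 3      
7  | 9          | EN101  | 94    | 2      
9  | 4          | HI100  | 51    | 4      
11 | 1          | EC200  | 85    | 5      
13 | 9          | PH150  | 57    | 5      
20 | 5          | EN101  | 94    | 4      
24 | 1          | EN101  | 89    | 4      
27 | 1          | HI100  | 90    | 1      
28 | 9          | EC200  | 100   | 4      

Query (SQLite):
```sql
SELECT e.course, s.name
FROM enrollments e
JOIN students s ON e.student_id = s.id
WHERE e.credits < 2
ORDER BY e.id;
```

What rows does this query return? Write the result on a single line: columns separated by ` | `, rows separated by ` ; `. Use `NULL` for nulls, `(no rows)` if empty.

HI100 | Alice

Each enrollments row matches the students row where student_id = students.id.
Then keep rows with e.credits < 2.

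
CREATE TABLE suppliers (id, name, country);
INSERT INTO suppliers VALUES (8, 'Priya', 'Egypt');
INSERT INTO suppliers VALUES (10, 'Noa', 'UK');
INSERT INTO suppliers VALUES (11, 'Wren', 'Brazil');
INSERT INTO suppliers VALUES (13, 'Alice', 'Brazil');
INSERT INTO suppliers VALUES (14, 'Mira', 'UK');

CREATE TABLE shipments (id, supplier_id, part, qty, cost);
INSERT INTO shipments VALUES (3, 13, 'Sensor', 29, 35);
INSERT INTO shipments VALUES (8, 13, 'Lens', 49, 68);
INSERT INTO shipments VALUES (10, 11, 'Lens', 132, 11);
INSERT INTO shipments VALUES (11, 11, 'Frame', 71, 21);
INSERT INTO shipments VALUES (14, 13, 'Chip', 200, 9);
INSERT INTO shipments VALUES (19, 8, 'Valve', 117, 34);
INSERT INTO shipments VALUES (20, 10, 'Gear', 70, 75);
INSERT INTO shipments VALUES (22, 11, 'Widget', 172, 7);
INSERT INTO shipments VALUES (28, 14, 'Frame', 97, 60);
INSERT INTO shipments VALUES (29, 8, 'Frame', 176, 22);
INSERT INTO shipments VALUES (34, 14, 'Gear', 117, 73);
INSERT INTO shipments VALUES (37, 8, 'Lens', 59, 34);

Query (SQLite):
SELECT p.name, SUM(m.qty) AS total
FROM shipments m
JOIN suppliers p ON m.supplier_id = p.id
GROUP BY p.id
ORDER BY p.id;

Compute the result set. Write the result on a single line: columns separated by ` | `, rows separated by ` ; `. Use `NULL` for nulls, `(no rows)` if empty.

Priya | 352 ; Noa | 70 ; Wren | 375 ; Alice | 278 ; Mira | 214

Join each shipments row to its suppliers via supplier_id.
Group joined rows by suppliers.id; compute SUM(m.qty) per group.
  8: ids {19, 29, 37} → SUM(m.qty)=352
  10: ids {20} → SUM(m.qty)=70
  11: ids {10, 11, 22} → SUM(m.qty)=375
  13: ids {3, 8, 14} → SUM(m.qty)=278
  14: ids {28, 34} → SUM(m.qty)=214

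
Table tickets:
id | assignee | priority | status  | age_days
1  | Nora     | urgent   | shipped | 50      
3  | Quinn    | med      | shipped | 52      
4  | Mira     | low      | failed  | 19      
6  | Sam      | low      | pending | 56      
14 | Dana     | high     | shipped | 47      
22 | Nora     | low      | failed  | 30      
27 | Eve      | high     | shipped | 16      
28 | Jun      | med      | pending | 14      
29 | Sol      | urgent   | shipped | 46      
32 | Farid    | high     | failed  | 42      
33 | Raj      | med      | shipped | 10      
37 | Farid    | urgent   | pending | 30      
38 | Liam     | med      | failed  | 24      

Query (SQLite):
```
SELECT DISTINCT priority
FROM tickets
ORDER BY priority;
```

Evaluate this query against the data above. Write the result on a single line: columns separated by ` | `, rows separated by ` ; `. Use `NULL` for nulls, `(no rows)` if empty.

high ; low ; med ; urgent

Collect distinct priority values from tickets.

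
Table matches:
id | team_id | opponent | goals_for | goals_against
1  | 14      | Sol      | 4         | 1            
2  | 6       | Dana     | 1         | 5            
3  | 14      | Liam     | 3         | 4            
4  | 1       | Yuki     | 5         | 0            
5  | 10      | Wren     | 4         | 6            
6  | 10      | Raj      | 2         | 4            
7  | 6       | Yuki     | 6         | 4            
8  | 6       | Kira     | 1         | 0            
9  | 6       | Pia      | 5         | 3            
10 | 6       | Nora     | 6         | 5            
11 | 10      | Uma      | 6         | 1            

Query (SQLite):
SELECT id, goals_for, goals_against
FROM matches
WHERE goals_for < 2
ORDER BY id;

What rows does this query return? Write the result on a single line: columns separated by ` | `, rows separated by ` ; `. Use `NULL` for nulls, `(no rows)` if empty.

goals_for < 2: ids {2, 8}

2 | 1 | 5 ; 8 | 1 | 0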